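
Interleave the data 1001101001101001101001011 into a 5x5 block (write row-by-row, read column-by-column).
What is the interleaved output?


Matrix:
  10011
  01001
  10100
  11010
  01011
Read columns: 1011001011001001001111001

1011001011001001001111001


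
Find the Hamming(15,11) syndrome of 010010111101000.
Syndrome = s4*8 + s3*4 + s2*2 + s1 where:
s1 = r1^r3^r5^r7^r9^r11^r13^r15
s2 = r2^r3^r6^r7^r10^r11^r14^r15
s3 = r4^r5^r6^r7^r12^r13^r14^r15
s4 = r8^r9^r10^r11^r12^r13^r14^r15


s1=1, s2=1, s3=1, s4=0

Syndrome = 7 (error at position 7)


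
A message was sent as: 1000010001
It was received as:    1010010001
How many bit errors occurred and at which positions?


XOR: 0010000000

1 error(s) at position(s): 2


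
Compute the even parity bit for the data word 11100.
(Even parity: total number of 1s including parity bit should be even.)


Number of 1s in data: 3
Parity bit: 1

1


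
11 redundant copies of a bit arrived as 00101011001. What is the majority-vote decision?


Ones: 5 out of 11
Threshold: 6

0 (5/11 voted 1)


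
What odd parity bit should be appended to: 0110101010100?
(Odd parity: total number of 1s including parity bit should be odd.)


Number of 1s in data: 6
Parity bit: 1

1


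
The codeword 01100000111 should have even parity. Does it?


Number of 1s: 5

No, parity error (5 ones)


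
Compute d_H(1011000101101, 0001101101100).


XOR: 1010101000001
Count of 1s: 5

5


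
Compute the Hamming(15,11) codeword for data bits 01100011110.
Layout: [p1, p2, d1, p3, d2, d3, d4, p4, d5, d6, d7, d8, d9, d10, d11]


Parity bits: p1=1, p2=1, p3=1, p4=0

110111000011110


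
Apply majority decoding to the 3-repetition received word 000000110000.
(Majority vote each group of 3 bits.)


Groups: 000, 000, 110, 000
Majority votes: 0010

0010


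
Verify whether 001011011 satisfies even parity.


Number of 1s: 5

No, parity error (5 ones)


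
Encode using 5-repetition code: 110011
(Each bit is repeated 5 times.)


Each bit -> 5 copies

111111111100000000001111111111


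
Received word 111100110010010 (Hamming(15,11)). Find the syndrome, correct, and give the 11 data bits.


Syndrome = 14: error at position 14

Data: 10010010000 (corrected bit 14)


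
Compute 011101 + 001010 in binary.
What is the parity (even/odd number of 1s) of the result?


011101 = 29
001010 = 10
Sum = 39 = 100111
1s count = 4

even parity (4 ones in 100111)


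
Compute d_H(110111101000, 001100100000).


XOR: 111011001000
Count of 1s: 6

6


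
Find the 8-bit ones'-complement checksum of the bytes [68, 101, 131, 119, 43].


Sum = 462 mod 256 = 206
Complement = 49

49


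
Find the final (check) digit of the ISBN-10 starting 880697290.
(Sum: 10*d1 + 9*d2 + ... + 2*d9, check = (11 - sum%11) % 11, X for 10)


Weighted sum: 318
318 mod 11 = 10

Check digit: 1


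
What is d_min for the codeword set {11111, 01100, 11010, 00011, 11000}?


Comparing all pairs, minimum distance: 1
Can detect 0 errors, correct 0 errors

1


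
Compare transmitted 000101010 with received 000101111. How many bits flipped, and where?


XOR: 000000101

2 error(s) at position(s): 6, 8


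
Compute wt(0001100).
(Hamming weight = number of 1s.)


Counting 1s in 0001100

2


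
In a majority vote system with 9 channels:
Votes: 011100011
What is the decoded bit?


Ones: 5 out of 9
Threshold: 5

1 (5/9 voted 1)


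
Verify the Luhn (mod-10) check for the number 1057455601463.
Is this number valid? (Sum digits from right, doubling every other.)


Luhn sum = 36
36 mod 10 = 6

Invalid (Luhn sum mod 10 = 6)


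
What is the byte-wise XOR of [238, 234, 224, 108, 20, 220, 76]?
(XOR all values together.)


XOR chain: 238 ^ 234 ^ 224 ^ 108 ^ 20 ^ 220 ^ 76 = 12

12


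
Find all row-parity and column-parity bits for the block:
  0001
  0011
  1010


Row parities: 100
Column parities: 1000

Row P: 100, Col P: 1000, Corner: 1


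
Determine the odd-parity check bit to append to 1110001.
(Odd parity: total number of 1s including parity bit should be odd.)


Number of 1s in data: 4
Parity bit: 1

1


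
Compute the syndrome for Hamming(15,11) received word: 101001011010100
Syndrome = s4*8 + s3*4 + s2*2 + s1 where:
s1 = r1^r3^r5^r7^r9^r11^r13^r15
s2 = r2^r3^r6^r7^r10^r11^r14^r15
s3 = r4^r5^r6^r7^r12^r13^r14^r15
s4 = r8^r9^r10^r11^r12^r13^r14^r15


s1=1, s2=1, s3=0, s4=0

Syndrome = 3 (error at position 3)


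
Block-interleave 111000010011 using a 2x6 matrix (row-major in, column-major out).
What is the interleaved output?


Matrix:
  111000
  010011
Read columns: 101110000101

101110000101


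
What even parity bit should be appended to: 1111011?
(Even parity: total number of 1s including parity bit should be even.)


Number of 1s in data: 6
Parity bit: 0

0


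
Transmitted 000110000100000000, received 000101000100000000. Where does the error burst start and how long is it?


XOR: 000011000000000000

Burst at position 4, length 2


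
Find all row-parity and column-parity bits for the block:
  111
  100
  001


Row parities: 111
Column parities: 010

Row P: 111, Col P: 010, Corner: 1


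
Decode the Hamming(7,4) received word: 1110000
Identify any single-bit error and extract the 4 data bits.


Syndrome = 0: no error detected

Data: 1000 (no errors)


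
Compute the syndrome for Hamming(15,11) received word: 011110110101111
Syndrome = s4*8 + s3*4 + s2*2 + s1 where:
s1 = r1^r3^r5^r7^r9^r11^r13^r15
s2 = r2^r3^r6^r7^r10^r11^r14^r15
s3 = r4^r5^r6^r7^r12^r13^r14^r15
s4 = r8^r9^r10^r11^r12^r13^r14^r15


s1=1, s2=0, s3=1, s4=0

Syndrome = 5 (error at position 5)


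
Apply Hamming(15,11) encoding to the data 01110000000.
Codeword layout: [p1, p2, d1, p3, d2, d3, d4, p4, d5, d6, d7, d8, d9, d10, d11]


Parity bits: p1=0, p2=0, p3=1, p4=0

000111100000000


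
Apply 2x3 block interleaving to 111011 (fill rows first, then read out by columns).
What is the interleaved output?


Matrix:
  111
  011
Read columns: 101111

101111


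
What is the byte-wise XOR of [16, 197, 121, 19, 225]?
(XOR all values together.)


XOR chain: 16 ^ 197 ^ 121 ^ 19 ^ 225 = 94

94


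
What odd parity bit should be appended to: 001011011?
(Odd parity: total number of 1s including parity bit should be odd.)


Number of 1s in data: 5
Parity bit: 0

0


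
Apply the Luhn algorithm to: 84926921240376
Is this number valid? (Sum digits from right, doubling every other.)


Luhn sum = 61
61 mod 10 = 1

Invalid (Luhn sum mod 10 = 1)


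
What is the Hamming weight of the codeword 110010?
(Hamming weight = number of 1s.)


Counting 1s in 110010

3


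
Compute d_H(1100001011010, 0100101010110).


XOR: 1000100001100
Count of 1s: 4

4


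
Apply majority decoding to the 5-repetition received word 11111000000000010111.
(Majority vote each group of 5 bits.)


Groups: 11111, 00000, 00000, 10111
Majority votes: 1001

1001


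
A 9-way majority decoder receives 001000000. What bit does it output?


Ones: 1 out of 9
Threshold: 5

0 (1/9 voted 1)


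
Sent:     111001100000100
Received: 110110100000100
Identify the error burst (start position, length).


XOR: 001111000000000

Burst at position 2, length 4


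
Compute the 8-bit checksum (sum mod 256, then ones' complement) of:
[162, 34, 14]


Sum = 210 mod 256 = 210
Complement = 45

45


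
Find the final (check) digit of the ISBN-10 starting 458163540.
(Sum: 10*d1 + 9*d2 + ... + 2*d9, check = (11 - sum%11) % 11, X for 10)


Weighted sum: 239
239 mod 11 = 8

Check digit: 3


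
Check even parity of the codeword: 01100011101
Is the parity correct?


Number of 1s: 6

Yes, parity is correct (6 ones)


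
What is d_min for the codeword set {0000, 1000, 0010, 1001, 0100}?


Comparing all pairs, minimum distance: 1
Can detect 0 errors, correct 0 errors

1


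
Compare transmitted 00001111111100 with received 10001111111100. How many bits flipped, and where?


XOR: 10000000000000

1 error(s) at position(s): 0


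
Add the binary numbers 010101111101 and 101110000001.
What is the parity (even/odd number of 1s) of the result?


010101111101 = 1405
101110000001 = 2945
Sum = 4350 = 1000011111110
1s count = 8

even parity (8 ones in 1000011111110)


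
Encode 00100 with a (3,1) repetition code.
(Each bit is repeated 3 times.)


Each bit -> 3 copies

000000111000000


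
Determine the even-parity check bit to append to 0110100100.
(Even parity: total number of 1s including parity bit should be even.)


Number of 1s in data: 4
Parity bit: 0

0


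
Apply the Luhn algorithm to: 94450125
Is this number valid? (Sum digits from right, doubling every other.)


Luhn sum = 36
36 mod 10 = 6

Invalid (Luhn sum mod 10 = 6)


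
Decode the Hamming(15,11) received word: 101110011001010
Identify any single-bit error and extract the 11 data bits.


Syndrome = 0: no error detected

Data: 11001001010 (no errors)


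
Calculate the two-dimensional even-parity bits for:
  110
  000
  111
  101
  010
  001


Row parities: 001011
Column parities: 111

Row P: 001011, Col P: 111, Corner: 1


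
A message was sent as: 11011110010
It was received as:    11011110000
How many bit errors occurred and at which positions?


XOR: 00000000010

1 error(s) at position(s): 9


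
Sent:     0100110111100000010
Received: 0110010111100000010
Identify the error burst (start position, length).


XOR: 0010100000000000000

Burst at position 2, length 3


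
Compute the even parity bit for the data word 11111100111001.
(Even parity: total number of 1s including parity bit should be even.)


Number of 1s in data: 10
Parity bit: 0

0


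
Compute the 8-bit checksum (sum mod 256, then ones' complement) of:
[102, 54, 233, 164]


Sum = 553 mod 256 = 41
Complement = 214

214


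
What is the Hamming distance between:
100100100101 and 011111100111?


XOR: 111011000010
Count of 1s: 6

6


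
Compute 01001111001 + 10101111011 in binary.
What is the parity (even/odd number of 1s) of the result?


01001111001 = 633
10101111011 = 1403
Sum = 2036 = 11111110100
1s count = 8

even parity (8 ones in 11111110100)


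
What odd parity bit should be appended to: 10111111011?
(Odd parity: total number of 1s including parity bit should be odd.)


Number of 1s in data: 9
Parity bit: 0

0


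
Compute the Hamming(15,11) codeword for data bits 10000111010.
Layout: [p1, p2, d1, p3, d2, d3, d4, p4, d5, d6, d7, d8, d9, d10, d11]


Parity bits: p1=0, p2=0, p3=0, p4=0

001000000111010


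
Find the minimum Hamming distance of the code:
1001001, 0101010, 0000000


Comparing all pairs, minimum distance: 3
Can detect 2 errors, correct 1 errors

3


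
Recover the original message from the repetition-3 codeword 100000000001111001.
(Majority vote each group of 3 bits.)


Groups: 100, 000, 000, 001, 111, 001
Majority votes: 000010

000010


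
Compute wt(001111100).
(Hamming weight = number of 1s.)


Counting 1s in 001111100

5


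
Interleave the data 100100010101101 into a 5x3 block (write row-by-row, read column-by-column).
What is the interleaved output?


Matrix:
  100
  100
  010
  101
  101
Read columns: 110110010000011

110110010000011


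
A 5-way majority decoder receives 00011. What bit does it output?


Ones: 2 out of 5
Threshold: 3

0 (2/5 voted 1)


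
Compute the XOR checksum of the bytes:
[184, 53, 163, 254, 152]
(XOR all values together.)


XOR chain: 184 ^ 53 ^ 163 ^ 254 ^ 152 = 72

72


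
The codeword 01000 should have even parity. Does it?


Number of 1s: 1

No, parity error (1 ones)


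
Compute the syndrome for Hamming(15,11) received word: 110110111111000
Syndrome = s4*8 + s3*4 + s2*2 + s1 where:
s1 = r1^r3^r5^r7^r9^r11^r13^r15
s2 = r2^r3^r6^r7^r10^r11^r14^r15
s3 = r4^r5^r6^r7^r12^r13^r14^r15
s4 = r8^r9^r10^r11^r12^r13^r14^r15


s1=1, s2=0, s3=0, s4=1

Syndrome = 9 (error at position 9)


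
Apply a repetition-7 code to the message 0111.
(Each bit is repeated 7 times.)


Each bit -> 7 copies

0000000111111111111111111111


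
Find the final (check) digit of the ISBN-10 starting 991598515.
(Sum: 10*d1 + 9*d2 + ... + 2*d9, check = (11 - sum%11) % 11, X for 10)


Weighted sum: 341
341 mod 11 = 0

Check digit: 0


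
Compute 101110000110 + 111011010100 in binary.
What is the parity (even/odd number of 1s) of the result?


101110000110 = 2950
111011010100 = 3796
Sum = 6746 = 1101001011010
1s count = 7

odd parity (7 ones in 1101001011010)


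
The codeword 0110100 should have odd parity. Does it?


Number of 1s: 3

Yes, parity is correct (3 ones)


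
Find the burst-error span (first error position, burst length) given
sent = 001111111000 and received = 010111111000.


XOR: 011000000000

Burst at position 1, length 2


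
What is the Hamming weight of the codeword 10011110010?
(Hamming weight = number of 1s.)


Counting 1s in 10011110010

6


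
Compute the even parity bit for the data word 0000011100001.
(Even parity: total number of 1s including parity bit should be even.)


Number of 1s in data: 4
Parity bit: 0

0


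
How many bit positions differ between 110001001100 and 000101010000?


XOR: 110100011100
Count of 1s: 6

6


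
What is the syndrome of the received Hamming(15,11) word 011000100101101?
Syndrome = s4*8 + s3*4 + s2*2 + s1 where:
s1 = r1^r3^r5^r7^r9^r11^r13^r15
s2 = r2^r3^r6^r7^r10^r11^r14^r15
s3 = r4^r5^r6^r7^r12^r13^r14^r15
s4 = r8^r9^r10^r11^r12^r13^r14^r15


s1=0, s2=1, s3=0, s4=0

Syndrome = 2 (error at position 2)


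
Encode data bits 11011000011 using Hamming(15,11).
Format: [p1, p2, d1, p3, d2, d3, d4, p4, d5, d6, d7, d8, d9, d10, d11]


Parity bits: p1=1, p2=0, p3=0, p4=1

101010111000011


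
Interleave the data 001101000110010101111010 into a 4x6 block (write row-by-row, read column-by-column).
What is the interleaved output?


Matrix:
  001101
  000110
  010101
  111010
Read columns: 000100111001111001011010

000100111001111001011010


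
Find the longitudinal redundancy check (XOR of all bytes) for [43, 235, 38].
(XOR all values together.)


XOR chain: 43 ^ 235 ^ 38 = 230

230


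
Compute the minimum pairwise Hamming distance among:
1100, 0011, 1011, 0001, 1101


Comparing all pairs, minimum distance: 1
Can detect 0 errors, correct 0 errors

1


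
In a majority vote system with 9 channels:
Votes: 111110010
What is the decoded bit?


Ones: 6 out of 9
Threshold: 5

1 (6/9 voted 1)


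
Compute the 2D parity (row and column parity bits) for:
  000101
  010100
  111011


Row parities: 001
Column parities: 101010

Row P: 001, Col P: 101010, Corner: 1


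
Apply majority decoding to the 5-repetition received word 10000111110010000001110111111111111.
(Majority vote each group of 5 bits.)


Groups: 10000, 11111, 00100, 00001, 11011, 11111, 11111
Majority votes: 0100111

0100111


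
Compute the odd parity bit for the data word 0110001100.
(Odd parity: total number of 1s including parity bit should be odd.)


Number of 1s in data: 4
Parity bit: 1

1


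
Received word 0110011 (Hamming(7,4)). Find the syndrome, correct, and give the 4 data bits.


Syndrome = 0: no error detected

Data: 1011 (no errors)


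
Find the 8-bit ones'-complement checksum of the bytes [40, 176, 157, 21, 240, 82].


Sum = 716 mod 256 = 204
Complement = 51

51


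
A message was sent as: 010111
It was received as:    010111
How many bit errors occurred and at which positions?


XOR: 000000

0 errors (received matches sent)


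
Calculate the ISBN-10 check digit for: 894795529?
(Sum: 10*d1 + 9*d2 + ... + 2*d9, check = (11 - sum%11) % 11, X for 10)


Weighted sum: 365
365 mod 11 = 2

Check digit: 9


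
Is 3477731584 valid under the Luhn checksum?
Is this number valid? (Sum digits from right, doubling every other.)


Luhn sum = 48
48 mod 10 = 8

Invalid (Luhn sum mod 10 = 8)


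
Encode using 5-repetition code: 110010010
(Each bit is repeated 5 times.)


Each bit -> 5 copies

111111111100000000001111100000000001111100000


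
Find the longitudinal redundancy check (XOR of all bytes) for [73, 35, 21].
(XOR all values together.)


XOR chain: 73 ^ 35 ^ 21 = 127

127


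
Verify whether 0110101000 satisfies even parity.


Number of 1s: 4

Yes, parity is correct (4 ones)


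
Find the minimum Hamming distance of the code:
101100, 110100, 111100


Comparing all pairs, minimum distance: 1
Can detect 0 errors, correct 0 errors

1


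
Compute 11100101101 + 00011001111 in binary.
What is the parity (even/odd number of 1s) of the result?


11100101101 = 1837
00011001111 = 207
Sum = 2044 = 11111111100
1s count = 9

odd parity (9 ones in 11111111100)


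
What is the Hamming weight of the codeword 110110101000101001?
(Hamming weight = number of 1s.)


Counting 1s in 110110101000101001

9


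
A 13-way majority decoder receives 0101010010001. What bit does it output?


Ones: 5 out of 13
Threshold: 7

0 (5/13 voted 1)


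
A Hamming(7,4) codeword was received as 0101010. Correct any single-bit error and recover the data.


Syndrome = 0: no error detected

Data: 0010 (no errors)


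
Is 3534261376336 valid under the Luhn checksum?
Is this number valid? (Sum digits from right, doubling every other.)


Luhn sum = 52
52 mod 10 = 2

Invalid (Luhn sum mod 10 = 2)


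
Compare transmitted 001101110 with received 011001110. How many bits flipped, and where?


XOR: 010100000

2 error(s) at position(s): 1, 3


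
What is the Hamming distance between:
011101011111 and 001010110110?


XOR: 010111101001
Count of 1s: 7

7


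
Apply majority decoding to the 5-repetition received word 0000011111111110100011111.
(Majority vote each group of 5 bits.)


Groups: 00000, 11111, 11111, 01000, 11111
Majority votes: 01101

01101


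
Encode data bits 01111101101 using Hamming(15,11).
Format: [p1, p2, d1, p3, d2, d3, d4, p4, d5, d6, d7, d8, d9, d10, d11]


Parity bits: p1=1, p2=0, p3=0, p4=1

100011111101101


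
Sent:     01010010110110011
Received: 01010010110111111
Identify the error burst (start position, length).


XOR: 00000000000001100

Burst at position 13, length 2


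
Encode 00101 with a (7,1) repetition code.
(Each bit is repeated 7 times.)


Each bit -> 7 copies

00000000000000111111100000001111111


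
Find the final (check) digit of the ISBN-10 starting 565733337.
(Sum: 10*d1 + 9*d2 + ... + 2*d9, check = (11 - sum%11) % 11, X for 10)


Weighted sum: 261
261 mod 11 = 8

Check digit: 3


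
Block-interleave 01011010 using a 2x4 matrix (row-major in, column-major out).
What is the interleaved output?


Matrix:
  0101
  1010
Read columns: 01100110

01100110


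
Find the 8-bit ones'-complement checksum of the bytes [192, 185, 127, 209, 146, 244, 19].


Sum = 1122 mod 256 = 98
Complement = 157

157


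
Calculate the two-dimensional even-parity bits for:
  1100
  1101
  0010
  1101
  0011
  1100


Row parities: 011100
Column parities: 0001

Row P: 011100, Col P: 0001, Corner: 1


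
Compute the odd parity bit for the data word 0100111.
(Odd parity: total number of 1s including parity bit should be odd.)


Number of 1s in data: 4
Parity bit: 1

1


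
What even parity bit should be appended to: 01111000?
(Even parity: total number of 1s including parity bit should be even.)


Number of 1s in data: 4
Parity bit: 0

0


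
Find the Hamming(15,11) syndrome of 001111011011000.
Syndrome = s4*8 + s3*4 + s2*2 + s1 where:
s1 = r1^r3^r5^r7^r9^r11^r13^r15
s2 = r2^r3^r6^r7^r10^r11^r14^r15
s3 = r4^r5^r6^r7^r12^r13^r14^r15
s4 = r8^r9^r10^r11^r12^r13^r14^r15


s1=0, s2=1, s3=0, s4=0

Syndrome = 2 (error at position 2)


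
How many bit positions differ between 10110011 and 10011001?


XOR: 00101010
Count of 1s: 3

3


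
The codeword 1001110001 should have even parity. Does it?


Number of 1s: 5

No, parity error (5 ones)


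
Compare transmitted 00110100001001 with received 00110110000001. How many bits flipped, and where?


XOR: 00000010001000

2 error(s) at position(s): 6, 10


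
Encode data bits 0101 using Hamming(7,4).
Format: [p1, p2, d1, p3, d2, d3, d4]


Parity bits: p1=0, p2=1, p3=0

0100101


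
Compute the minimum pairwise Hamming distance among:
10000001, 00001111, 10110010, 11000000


Comparing all pairs, minimum distance: 2
Can detect 1 errors, correct 0 errors

2


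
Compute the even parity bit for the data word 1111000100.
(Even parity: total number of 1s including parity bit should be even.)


Number of 1s in data: 5
Parity bit: 1

1


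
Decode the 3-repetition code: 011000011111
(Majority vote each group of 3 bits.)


Groups: 011, 000, 011, 111
Majority votes: 1011

1011


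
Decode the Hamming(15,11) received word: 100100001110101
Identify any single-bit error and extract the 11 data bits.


Syndrome = 15: error at position 15

Data: 00001110100 (corrected bit 15)


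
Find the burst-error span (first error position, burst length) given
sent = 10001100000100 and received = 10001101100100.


XOR: 00000001100000

Burst at position 7, length 2


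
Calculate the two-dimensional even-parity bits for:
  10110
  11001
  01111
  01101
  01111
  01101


Row parities: 110101
Column parities: 01111

Row P: 110101, Col P: 01111, Corner: 0


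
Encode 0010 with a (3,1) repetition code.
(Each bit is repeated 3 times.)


Each bit -> 3 copies

000000111000


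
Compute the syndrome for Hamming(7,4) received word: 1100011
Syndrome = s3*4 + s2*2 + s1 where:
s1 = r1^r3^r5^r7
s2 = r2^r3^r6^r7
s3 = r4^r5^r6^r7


s1=0, s2=1, s3=0

Syndrome = 2 (error at position 2)


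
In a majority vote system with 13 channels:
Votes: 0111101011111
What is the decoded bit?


Ones: 10 out of 13
Threshold: 7

1 (10/13 voted 1)


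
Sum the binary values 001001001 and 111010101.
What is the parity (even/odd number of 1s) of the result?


001001001 = 73
111010101 = 469
Sum = 542 = 1000011110
1s count = 5

odd parity (5 ones in 1000011110)


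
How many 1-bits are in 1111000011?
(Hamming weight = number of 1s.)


Counting 1s in 1111000011

6


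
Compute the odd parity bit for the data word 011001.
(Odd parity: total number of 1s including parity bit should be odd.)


Number of 1s in data: 3
Parity bit: 0

0


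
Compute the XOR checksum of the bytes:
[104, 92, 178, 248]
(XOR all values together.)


XOR chain: 104 ^ 92 ^ 178 ^ 248 = 126

126


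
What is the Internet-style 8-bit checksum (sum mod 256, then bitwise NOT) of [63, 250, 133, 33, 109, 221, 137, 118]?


Sum = 1064 mod 256 = 40
Complement = 215

215


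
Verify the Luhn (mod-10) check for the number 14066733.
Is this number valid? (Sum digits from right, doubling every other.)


Luhn sum = 31
31 mod 10 = 1

Invalid (Luhn sum mod 10 = 1)


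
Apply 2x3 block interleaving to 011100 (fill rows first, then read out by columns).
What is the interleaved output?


Matrix:
  011
  100
Read columns: 011010

011010


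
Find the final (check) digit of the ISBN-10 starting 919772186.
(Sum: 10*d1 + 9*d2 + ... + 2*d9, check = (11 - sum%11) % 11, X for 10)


Weighted sum: 312
312 mod 11 = 4

Check digit: 7


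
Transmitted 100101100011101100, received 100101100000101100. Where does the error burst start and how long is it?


XOR: 000000000011000000

Burst at position 10, length 2


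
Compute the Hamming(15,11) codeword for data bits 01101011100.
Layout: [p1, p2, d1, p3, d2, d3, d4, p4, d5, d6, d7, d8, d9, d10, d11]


Parity bits: p1=0, p2=0, p3=0, p4=0

000011001011100


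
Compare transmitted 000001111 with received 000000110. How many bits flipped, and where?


XOR: 000001001

2 error(s) at position(s): 5, 8


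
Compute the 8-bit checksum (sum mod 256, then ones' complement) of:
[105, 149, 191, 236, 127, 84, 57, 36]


Sum = 985 mod 256 = 217
Complement = 38

38


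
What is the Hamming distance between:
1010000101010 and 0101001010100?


XOR: 1111001111110
Count of 1s: 10

10


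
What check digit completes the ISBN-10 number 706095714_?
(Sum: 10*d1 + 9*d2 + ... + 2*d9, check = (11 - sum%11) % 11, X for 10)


Weighted sum: 236
236 mod 11 = 5

Check digit: 6


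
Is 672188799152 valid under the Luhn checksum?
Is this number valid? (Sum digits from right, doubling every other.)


Luhn sum = 57
57 mod 10 = 7

Invalid (Luhn sum mod 10 = 7)


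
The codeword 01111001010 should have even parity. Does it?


Number of 1s: 6

Yes, parity is correct (6 ones)


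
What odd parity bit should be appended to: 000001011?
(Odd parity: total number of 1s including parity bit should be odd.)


Number of 1s in data: 3
Parity bit: 0

0


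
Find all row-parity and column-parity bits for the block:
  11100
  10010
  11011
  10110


Row parities: 1001
Column parities: 00011

Row P: 1001, Col P: 00011, Corner: 0


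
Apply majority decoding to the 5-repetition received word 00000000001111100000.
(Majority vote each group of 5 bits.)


Groups: 00000, 00000, 11111, 00000
Majority votes: 0010

0010


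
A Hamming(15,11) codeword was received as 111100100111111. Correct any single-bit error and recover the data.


Syndrome = 2: error at position 2

Data: 10010111111 (corrected bit 2)


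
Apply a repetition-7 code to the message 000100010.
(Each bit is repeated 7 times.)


Each bit -> 7 copies

000000000000000000000111111100000000000000000000011111110000000


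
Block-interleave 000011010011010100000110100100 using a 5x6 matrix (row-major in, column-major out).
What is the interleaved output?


Matrix:
  000011
  010011
  010100
  000110
  100100
Read columns: 000010110000000001111101011000

000010110000000001111101011000


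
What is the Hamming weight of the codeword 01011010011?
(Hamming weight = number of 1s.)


Counting 1s in 01011010011

6


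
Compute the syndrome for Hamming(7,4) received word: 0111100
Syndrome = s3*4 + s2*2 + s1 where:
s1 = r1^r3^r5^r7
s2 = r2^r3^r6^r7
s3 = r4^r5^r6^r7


s1=0, s2=0, s3=0

Syndrome = 0 (no error)


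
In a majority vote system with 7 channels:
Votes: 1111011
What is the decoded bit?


Ones: 6 out of 7
Threshold: 4

1 (6/7 voted 1)


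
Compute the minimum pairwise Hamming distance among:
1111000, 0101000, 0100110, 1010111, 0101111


Comparing all pairs, minimum distance: 2
Can detect 1 errors, correct 0 errors

2


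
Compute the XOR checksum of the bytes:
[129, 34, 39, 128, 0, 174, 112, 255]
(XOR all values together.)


XOR chain: 129 ^ 34 ^ 39 ^ 128 ^ 0 ^ 174 ^ 112 ^ 255 = 37

37


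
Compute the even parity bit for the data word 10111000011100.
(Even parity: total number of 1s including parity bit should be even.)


Number of 1s in data: 7
Parity bit: 1

1


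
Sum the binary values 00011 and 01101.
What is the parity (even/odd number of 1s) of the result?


00011 = 3
01101 = 13
Sum = 16 = 10000
1s count = 1

odd parity (1 ones in 10000)


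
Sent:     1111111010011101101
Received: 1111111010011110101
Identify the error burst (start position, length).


XOR: 0000000000000011000

Burst at position 14, length 2


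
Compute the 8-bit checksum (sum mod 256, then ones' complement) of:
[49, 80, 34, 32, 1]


Sum = 196 mod 256 = 196
Complement = 59

59


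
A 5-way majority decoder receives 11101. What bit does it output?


Ones: 4 out of 5
Threshold: 3

1 (4/5 voted 1)


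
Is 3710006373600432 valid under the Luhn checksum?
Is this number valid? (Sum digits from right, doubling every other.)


Luhn sum = 44
44 mod 10 = 4

Invalid (Luhn sum mod 10 = 4)


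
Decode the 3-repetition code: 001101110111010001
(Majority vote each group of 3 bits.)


Groups: 001, 101, 110, 111, 010, 001
Majority votes: 011100

011100


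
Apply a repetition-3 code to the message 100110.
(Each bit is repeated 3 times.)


Each bit -> 3 copies

111000000111111000


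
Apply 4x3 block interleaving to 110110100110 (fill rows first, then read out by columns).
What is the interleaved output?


Matrix:
  110
  110
  100
  110
Read columns: 111111010000

111111010000


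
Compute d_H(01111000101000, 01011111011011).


XOR: 00100111110011
Count of 1s: 8

8


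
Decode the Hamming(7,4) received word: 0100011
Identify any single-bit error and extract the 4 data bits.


Syndrome = 3: error at position 3

Data: 1011 (corrected bit 3)


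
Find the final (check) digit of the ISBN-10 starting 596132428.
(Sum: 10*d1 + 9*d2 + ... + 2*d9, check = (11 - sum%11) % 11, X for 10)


Weighted sum: 252
252 mod 11 = 10

Check digit: 1


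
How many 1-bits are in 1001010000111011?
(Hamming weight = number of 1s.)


Counting 1s in 1001010000111011

8


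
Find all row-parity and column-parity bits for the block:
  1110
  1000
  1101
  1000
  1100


Row parities: 11110
Column parities: 1111

Row P: 11110, Col P: 1111, Corner: 0


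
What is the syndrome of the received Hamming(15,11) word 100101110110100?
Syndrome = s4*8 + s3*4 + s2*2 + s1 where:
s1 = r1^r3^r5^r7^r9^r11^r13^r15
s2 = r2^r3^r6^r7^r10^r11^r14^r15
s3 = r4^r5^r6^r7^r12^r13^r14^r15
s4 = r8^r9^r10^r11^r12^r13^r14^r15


s1=0, s2=0, s3=0, s4=0

Syndrome = 0 (no error)


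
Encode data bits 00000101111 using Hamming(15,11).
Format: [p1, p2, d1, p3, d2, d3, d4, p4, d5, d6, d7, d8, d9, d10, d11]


Parity bits: p1=0, p2=1, p3=0, p4=1

010000010101111


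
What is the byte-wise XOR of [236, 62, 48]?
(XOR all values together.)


XOR chain: 236 ^ 62 ^ 48 = 226

226


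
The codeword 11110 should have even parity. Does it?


Number of 1s: 4

Yes, parity is correct (4 ones)


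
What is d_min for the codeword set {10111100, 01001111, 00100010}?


Comparing all pairs, minimum distance: 5
Can detect 4 errors, correct 2 errors

5


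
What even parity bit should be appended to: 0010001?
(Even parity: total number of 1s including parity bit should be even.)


Number of 1s in data: 2
Parity bit: 0

0


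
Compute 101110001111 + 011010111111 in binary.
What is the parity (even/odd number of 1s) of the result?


101110001111 = 2959
011010111111 = 1727
Sum = 4686 = 1001001001110
1s count = 6

even parity (6 ones in 1001001001110)


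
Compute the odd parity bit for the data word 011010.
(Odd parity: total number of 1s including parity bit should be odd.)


Number of 1s in data: 3
Parity bit: 0

0


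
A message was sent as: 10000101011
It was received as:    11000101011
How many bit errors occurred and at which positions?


XOR: 01000000000

1 error(s) at position(s): 1


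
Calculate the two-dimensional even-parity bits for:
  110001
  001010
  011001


Row parities: 101
Column parities: 100010

Row P: 101, Col P: 100010, Corner: 0


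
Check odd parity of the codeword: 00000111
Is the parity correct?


Number of 1s: 3

Yes, parity is correct (3 ones)


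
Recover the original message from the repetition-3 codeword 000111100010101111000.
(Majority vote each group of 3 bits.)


Groups: 000, 111, 100, 010, 101, 111, 000
Majority votes: 0100110

0100110


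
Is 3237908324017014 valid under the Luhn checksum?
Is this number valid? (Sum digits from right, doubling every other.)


Luhn sum = 60
60 mod 10 = 0

Valid (Luhn sum mod 10 = 0)


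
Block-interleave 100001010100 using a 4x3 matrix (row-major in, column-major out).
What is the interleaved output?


Matrix:
  100
  001
  010
  100
Read columns: 100100100100

100100100100


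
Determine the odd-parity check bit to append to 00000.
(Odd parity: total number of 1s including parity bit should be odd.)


Number of 1s in data: 0
Parity bit: 1

1


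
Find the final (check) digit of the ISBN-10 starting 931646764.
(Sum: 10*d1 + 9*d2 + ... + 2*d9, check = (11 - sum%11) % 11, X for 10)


Weighted sum: 275
275 mod 11 = 0

Check digit: 0


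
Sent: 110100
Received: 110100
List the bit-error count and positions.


XOR: 000000

0 errors (received matches sent)


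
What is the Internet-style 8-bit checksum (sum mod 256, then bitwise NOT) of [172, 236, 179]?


Sum = 587 mod 256 = 75
Complement = 180

180


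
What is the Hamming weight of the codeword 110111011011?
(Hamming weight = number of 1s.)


Counting 1s in 110111011011

9


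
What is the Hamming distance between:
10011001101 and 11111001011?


XOR: 01100000110
Count of 1s: 4

4


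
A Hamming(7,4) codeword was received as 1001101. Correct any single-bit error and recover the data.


Syndrome = 7: error at position 7

Data: 0100 (corrected bit 7)


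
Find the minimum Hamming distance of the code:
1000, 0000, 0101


Comparing all pairs, minimum distance: 1
Can detect 0 errors, correct 0 errors

1


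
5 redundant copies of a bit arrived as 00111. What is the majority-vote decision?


Ones: 3 out of 5
Threshold: 3

1 (3/5 voted 1)


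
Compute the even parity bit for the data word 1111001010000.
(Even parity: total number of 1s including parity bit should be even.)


Number of 1s in data: 6
Parity bit: 0

0


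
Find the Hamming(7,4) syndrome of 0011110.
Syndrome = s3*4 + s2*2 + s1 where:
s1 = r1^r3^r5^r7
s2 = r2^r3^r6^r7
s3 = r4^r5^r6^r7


s1=0, s2=0, s3=1

Syndrome = 4 (error at position 4)


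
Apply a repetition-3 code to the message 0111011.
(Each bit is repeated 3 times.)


Each bit -> 3 copies

000111111111000111111


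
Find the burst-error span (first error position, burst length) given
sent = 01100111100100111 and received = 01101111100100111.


XOR: 00001000000000000

Burst at position 4, length 1


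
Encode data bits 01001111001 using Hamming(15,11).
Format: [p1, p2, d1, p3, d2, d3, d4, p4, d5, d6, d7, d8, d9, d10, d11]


Parity bits: p1=0, p2=1, p3=1, p4=1

010110011111001


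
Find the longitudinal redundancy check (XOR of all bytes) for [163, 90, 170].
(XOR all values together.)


XOR chain: 163 ^ 90 ^ 170 = 83

83


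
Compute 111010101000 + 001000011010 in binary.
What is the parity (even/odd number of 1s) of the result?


111010101000 = 3752
001000011010 = 538
Sum = 4290 = 1000011000010
1s count = 4

even parity (4 ones in 1000011000010)


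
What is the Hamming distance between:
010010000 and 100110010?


XOR: 110100010
Count of 1s: 4

4


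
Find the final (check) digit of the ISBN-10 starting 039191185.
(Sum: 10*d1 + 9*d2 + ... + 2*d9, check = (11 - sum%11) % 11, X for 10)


Weighted sum: 203
203 mod 11 = 5

Check digit: 6


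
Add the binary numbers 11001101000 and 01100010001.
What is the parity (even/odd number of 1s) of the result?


11001101000 = 1640
01100010001 = 785
Sum = 2425 = 100101111001
1s count = 7

odd parity (7 ones in 100101111001)


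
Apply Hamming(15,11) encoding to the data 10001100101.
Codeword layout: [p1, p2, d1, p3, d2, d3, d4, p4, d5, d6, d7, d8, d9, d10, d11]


Parity bits: p1=0, p2=1, p3=0, p4=0

011000001100101


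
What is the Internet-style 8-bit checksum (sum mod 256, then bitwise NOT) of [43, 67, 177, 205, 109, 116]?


Sum = 717 mod 256 = 205
Complement = 50

50


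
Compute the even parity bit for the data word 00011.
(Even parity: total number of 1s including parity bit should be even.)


Number of 1s in data: 2
Parity bit: 0

0


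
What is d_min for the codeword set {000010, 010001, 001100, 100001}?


Comparing all pairs, minimum distance: 2
Can detect 1 errors, correct 0 errors

2


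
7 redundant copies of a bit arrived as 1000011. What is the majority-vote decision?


Ones: 3 out of 7
Threshold: 4

0 (3/7 voted 1)


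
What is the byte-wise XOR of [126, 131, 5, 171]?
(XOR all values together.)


XOR chain: 126 ^ 131 ^ 5 ^ 171 = 83

83


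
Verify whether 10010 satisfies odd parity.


Number of 1s: 2

No, parity error (2 ones)


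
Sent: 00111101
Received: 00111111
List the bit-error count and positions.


XOR: 00000010

1 error(s) at position(s): 6


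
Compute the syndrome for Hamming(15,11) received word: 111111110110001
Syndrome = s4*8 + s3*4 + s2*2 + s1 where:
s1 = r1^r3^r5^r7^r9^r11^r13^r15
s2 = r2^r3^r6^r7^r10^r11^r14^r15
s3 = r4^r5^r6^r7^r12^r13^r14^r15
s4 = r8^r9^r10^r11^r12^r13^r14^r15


s1=0, s2=1, s3=1, s4=0

Syndrome = 6 (error at position 6)


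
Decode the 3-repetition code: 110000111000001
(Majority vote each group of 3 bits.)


Groups: 110, 000, 111, 000, 001
Majority votes: 10100

10100


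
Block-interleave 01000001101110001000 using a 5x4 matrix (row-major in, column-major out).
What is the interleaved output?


Matrix:
  0100
  0001
  1011
  1000
  1000
Read columns: 00111100000010001100

00111100000010001100


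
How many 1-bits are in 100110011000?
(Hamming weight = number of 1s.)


Counting 1s in 100110011000

5


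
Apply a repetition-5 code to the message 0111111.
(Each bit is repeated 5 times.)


Each bit -> 5 copies

00000111111111111111111111111111111


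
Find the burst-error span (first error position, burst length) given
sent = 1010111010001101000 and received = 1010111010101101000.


XOR: 0000000000100000000

Burst at position 10, length 1


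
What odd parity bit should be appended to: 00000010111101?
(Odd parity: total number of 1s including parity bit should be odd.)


Number of 1s in data: 6
Parity bit: 1

1


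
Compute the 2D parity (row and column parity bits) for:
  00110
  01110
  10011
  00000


Row parities: 0110
Column parities: 11011

Row P: 0110, Col P: 11011, Corner: 0


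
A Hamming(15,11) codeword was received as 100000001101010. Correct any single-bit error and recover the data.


Syndrome = 0: no error detected

Data: 00001101010 (no errors)


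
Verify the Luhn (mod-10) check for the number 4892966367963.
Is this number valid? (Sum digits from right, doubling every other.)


Luhn sum = 74
74 mod 10 = 4

Invalid (Luhn sum mod 10 = 4)


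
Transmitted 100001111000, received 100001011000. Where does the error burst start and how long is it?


XOR: 000000100000

Burst at position 6, length 1


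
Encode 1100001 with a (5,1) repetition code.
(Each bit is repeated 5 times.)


Each bit -> 5 copies

11111111110000000000000000000011111


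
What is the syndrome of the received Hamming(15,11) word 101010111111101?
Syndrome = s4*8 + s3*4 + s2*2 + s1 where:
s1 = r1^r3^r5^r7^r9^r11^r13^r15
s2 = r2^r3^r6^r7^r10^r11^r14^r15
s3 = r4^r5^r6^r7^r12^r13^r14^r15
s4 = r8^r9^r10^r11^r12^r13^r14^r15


s1=0, s2=1, s3=1, s4=1

Syndrome = 14 (error at position 14)


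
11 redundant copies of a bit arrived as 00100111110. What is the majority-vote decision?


Ones: 6 out of 11
Threshold: 6

1 (6/11 voted 1)


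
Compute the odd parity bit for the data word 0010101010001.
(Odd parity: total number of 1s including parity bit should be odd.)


Number of 1s in data: 5
Parity bit: 0

0


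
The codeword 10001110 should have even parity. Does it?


Number of 1s: 4

Yes, parity is correct (4 ones)


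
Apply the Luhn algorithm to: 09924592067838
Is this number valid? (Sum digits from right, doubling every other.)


Luhn sum = 77
77 mod 10 = 7

Invalid (Luhn sum mod 10 = 7)


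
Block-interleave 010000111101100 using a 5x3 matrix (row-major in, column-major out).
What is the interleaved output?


Matrix:
  010
  000
  111
  101
  100
Read columns: 001111010000110

001111010000110
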